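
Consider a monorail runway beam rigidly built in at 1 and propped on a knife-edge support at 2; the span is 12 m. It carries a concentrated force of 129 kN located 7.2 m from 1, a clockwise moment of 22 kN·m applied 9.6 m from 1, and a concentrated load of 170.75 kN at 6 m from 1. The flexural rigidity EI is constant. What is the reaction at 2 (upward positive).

Release the roller at 2. Primary structure: cantilever fixed at 1.
Deflection at 2 on the released cantilever, summing each load's contribution:
  point load 129 at a = 7.2: Pa²(3L − a)/(6EI) = 32099/EI
  clockwise couple 22 at a = 9.6: M₀a(2L − a)/(2EI) = 1521/EI
  point load 170.75 at a = 6: Pa²(3L − a)/(6EI) = 30735/EI
  δ_0 = 64355/EI
Tip deflection under a unit load at 2: L³/(3EI) = 576/EI.
The prop prevents deflection at 2: R_2 = δ_0/δ_{22} = 64355/576 = 111.7 kN.

R_2 = 111.7 kN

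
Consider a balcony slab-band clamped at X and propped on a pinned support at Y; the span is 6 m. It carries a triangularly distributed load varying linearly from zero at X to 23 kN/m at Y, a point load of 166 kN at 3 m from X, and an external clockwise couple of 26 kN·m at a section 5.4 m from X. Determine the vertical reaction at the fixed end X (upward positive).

Remove the prop at Y; the released (primary) structure is a cantilever built in at X.
Deflection at Y on the released cantilever, summing each load's contribution:
  triangular load, peak 23 at the free end: 11w₀L⁴/(120EI) = 2732/EI
  point load 166 at a = 3: Pa²(3L − a)/(6EI) = 3735/EI
  clockwise couple 26 at a = 5.4: M₀a(2L − a)/(2EI) = 463.3/EI
  δ_0 = 6931/EI
Flexibility coefficient — unit upward force at Y: δ_{YY} = L³/(3EI) = 72/EI.
Compatibility at Y: δ_0 − R_Y·δ_{YY} = 0, so R_Y = 6931/72 = 96.26 kN.
Vertical equilibrium: R_X = ΣP − R_Y = 235 − 96.26 = 138.7 kN.

R_X = 138.7 kN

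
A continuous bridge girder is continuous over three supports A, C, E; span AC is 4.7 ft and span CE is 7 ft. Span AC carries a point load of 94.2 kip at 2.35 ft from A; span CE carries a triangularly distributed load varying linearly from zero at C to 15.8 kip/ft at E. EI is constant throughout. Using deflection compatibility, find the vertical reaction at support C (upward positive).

R_C = 87 kip

Insert a hinge at C; M_C is the redundant, and each span becomes simply supported.
Discontinuity in slope at C on the released structure — sum the simple-span end rotations:
  span AC: point load 94.2 at a = 2.35: Pab(L + a)/(6LEI) = 130.1/EI
  span CE: triangular load, peak 15.8: 7w₀L³/(360EI) = 105.4/EI
  relative rotation θ_0 = (130.1 + 105.4)/EI = 235.4/EI
A unit hogging moment at C produces rotation L₁/(3EI) + L₂/(3EI) = 3.9/EI.
Compatibility: M_C·(L₁+L₂)/(3EI) = θ_0, giving M_C = 60.37 kip·ft (hogging).
Span AC, ΣM about A with M_C applied at C: R_C^{AC}·4.7 = 221.4 + 60.37, so R_C^{AC} = 59.94 kip and R_A = 94.2 − 59.94 = 34.26 kip.
Span CE, ΣM about E: R_C^{CE}·7 = 129 + 60.37, so R_C^{CE} = 27.06 kip and R_E = 55.3 − 27.06 = 28.24 kip.
R_C = 59.94 + 27.06 = 87 kip.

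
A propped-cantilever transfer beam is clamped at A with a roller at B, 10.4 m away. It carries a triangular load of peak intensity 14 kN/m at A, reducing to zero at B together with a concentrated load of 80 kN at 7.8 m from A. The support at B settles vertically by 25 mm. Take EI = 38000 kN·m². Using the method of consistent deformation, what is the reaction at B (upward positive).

R_B = 62.65 kN

Release the roller at B. Primary structure: cantilever fixed at A.
Primary-structure tip deflection at B by superposition:
  triangular load, peak 14 at the fixed end: w₀L⁴/(30EI) = 5459/EI
  point load 80 at a = 7.8: Pa²(3L − a)/(6EI) = 18982/EI
  δ_0 = 24441/EI
Flexibility coefficient — unit upward force at B: δ_{BB} = L³/(3EI) = 375/EI.
With EI = 38000 kN·m²: δ_0 = 0.6432 m and δ_{BB} = 0.009867 m/kN.
Compatibility — the beam at B must follow the support down by 0.025 m: δ_0 − R_B·δ_{BB} = 0.025, so R_B = (0.6432 − 0.025)/0.009867 = 62.65 kN.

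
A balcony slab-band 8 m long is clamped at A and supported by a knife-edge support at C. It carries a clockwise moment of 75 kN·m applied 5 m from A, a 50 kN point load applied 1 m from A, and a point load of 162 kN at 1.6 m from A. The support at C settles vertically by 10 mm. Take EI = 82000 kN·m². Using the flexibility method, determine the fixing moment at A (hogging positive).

M_A = 244.4 kN·m

Take the reaction at C as the redundant and release it; the primary structure is a cantilever fixed at A.
Deflection at C on the released cantilever, summing each load's contribution:
  clockwise couple 75 at a = 5: M₀a(2L − a)/(2EI) = 2062/EI
  point load 50 at a = 1: Pa²(3L − a)/(6EI) = 191.7/EI
  point load 162 at a = 1.6: Pa²(3L − a)/(6EI) = 1548/EI
  δ_0 = 3802/EI
Flexibility coefficient — unit upward force at C: δ_{CC} = L³/(3EI) = 170.7/EI.
With EI = 82000 kN·m²: δ_0 = 0.046371 m and δ_{CC} = 0.002081 m/kN.
Compatibility — the beam at C must follow the support down by 0.01 m: δ_0 − R_C·δ_{CC} = 0.01, so R_C = (0.046371 − 0.01)/0.002081 = 17.48 kN.
Moment equilibrium about A: M_A = Σ(load moments about A) − R_C·L = 384.2 − 17.48×8 = 244.4 kN·m.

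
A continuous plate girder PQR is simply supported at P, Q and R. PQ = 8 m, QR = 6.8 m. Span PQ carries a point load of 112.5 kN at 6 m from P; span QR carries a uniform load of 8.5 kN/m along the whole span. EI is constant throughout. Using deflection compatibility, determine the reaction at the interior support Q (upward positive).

Release continuity at Q by inserting a hinge; the redundant is the internal moment M_Q. The primary structure is two simply-supported spans PQ and QR.
End slopes at the hinge Q, treating each span as simply supported:
  span PQ: point load 112.5 at a = 6: Pab(L + a)/(6LEI) = 393.8/EI
  span QR: UDL 8.5: wL³/(24EI) = 111.4/EI
  relative rotation θ_0 = (393.8 + 111.4)/EI = 505.1/EI
A unit hogging moment at Q produces rotation L₁/(3EI) + L₂/(3EI) = 4.933/EI.
Compatibility: M_Q·(L₁+L₂)/(3EI) = θ_0, giving M_Q = 102.4 kN·m (hogging).
Span PQ, ΣM about P with M_Q applied at Q: R_Q^{PQ}·8 = 675 + 102.4, so R_Q^{PQ} = 97.17 kN and R_P = 112.5 − 97.17 = 15.33 kN.
Span QR, ΣM about R: R_Q^{QR}·6.8 = 196.5 + 102.4, so R_Q^{QR} = 43.96 kN and R_R = 57.8 − 43.96 = 13.84 kN.
R_Q = 97.17 + 43.96 = 141.1 kN.

R_Q = 141.1 kN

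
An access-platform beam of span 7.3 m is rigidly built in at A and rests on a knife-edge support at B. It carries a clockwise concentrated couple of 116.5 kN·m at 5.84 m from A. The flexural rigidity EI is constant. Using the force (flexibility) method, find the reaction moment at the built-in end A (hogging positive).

M_A = -51.26 kN·m

Remove the prop at B; the released (primary) structure is a cantilever built in at A.
Deflection at B on the released cantilever, summing each load's contribution:
  clockwise couple 116.5 at a = 5.84: M₀a(2L − a)/(2EI) = 2980/EI
Tip deflection under a unit load at B: L³/(3EI) = 129.7/EI.
The prop prevents deflection at B: R_B = δ_0/δ_{BB} = 2980/129.7 = 22.98 kN.
Moment equilibrium about A: M_A = Σ(load moments about A) − R_B·L = 116.5 − 22.98×7.3 = -51.26 kN·m.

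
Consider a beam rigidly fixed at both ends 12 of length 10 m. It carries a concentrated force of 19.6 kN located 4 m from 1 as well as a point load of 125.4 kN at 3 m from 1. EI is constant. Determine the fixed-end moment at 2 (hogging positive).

Take the two fixed-end moments M_1, M_2 as redundants; the released structure is the simple span 12.
End rotations of the released simple span under the applied load (×1/EI):
  at 1: point load 19.6 at a = 4: Pab(L + b)/(6LEI) = 125.4/EI
  at 2: point load 19.6 at a = 4: Pab(L + a)/(6LEI) = 109.8/EI
  at 1: point load 125.4 at a = 3: Pab(L + b)/(6LEI) = 746.1/EI
  at 2: point load 125.4 at a = 3: Pab(L + a)/(6LEI) = 570.6/EI
  θ_10 = 871.6/EI,  θ_20 = 680.3/EI
Flexibility coefficients: a unit moment at one end gives L/(3EI) there and L/(6EI) at the far end, so f₁₁ = f₂₂ = 3.333/EI and f₁₂ = f₂₁ = 1.667/EI.
Compatibility — zero rotation at each built-in end:
  3.333 M_1 + 1.667 M_2 = 871.6
  1.667 M_1 + 3.333 M_2 = 680.3
Solving the pair gives M_1 = 212.6 kN·m and M_2 = 97.82 kN·m (hogging).

M_2 = 97.82 kN·m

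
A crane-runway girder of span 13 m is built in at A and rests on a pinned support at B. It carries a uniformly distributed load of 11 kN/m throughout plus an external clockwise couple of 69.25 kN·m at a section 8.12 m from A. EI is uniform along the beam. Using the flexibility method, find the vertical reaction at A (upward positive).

Release the roller at B. Primary structure: cantilever fixed at A.
Deflection at B on the released cantilever, summing each load's contribution:
  UDL 11: wL⁴/(8EI) = 39271/EI
  clockwise couple 69.25 at a = 8.12: M₀a(2L − a)/(2EI) = 5027/EI
  δ_0 = 44298/EI
Flexibility coefficient — unit upward force at B: δ_{BB} = L³/(3EI) = 732.3/EI.
The prop prevents deflection at B: R_B = δ_0/δ_{BB} = 44298/732.3 = 60.49 kN.
Vertical equilibrium: R_A = ΣP − R_B = 143 − 60.49 = 82.51 kN.

R_A = 82.51 kN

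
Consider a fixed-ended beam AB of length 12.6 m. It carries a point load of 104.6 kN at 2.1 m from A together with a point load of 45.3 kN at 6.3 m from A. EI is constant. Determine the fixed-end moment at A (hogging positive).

Take the two fixed-end moments M_A, M_B as redundants; the released structure is the simple span AB.
Simple-span end rotations at A and B under the given loads:
  at A: point load 104.6 at a = 2.1: Pab(L + b)/(6LEI) = 704.7/EI
  at B: point load 104.6 at a = 2.1: Pab(L + a)/(6LEI) = 448.5/EI
  at A: point load 45.3 at a = 6.3: Pab(L + b)/(6LEI) = 449.5/EI
  at B: point load 45.3 at a = 6.3: Pab(L + a)/(6LEI) = 449.5/EI
  θ_A0 = 1154/EI,  θ_B0 = 898/EI
Flexibility coefficients: a unit moment at one end gives L/(3EI) there and L/(6EI) at the far end, so f₁₁ = f₂₂ = 4.2/EI and f₁₂ = f₂₁ = 2.1/EI.
Compatibility — zero rotation at each built-in end:
  4.2 M_A + 2.1 M_B = 1154
  2.1 M_A + 4.2 M_B = 898
Solving the pair gives M_A = 223.9 kN·m and M_B = 101.9 kN·m (hogging).

M_A = 223.9 kN·m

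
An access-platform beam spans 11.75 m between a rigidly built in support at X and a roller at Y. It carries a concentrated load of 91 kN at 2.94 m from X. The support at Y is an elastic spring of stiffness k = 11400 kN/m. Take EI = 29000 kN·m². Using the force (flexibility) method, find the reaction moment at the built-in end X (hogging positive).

M_X = 175.9 kN·m

Choose R_Y as the redundant. The primary structure is the cantilever fixed at X.
Primary-structure tip deflection at Y by superposition:
  point load 91 at a = 2.94: Pa²(3L − a)/(6EI) = 4236/EI
Flexibility coefficient — unit upward force at Y: δ_{YY} = L³/(3EI) = 540.7/EI.
With EI = 29000 kN·m²: δ_0 = 0.14606 m and δ_{YY} = 0.018646 m/kN.
Compatibility — the spring shortens by R_Y/k under the reaction it provides: δ_0 − R_Y·δ_{YY} = R_Y/k. With 1/k = 0.000088 m/kN, R_Y = δ_0 / (δ_{YY} + 1/k) = 0.14606 / (0.018646 + 0.000088) = 7.796 kN.
Moment equilibrium about X: M_X = Σ(load moments about X) − R_Y·L = 267.5 − 7.796×11.75 = 175.9 kN·m.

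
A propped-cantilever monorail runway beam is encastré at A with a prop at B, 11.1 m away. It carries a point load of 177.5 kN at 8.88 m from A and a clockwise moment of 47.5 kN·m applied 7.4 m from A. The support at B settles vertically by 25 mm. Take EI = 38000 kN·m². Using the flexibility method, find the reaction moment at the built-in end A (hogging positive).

M_A = 196.4 kN·m

Release the roller at B. Primary structure: cantilever fixed at A.
Primary-structure tip deflection at B by superposition:
  point load 177.5 at a = 8.88: Pa²(3L − a)/(6EI) = 56966/EI
  clockwise couple 47.5 at a = 7.4: M₀a(2L − a)/(2EI) = 2601/EI
  δ_0 = 59567/EI
Tip deflection under a unit load at B: L³/(3EI) = 455.9/EI.
With EI = 38000 kN·m²: δ_0 = 1.5676 m and δ_{BB} = 0.011997 m/kN.
Compatibility — the beam at B must follow the support down by 0.025 m: δ_0 − R_B·δ_{BB} = 0.025, so R_B = (1.5676 − 0.025)/0.011997 = 128.6 kN.
Moment equilibrium about A: M_A = Σ(load moments about A) − R_B·L = 1624 − 128.6×11.1 = 196.4 kN·m.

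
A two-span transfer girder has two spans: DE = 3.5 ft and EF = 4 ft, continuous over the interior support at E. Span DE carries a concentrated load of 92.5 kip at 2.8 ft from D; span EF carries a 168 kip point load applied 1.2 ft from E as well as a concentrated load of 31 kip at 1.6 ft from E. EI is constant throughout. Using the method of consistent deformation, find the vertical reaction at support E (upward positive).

R_E = 262.9 kip

Insert a hinge at E; M_E is the redundant, and each span becomes simply supported.
Rotations at E on the released spans (each span's end-slope, ×1/EI):
  span DE: point load 92.5 at a = 2.8: Pab(L + a)/(6LEI) = 54.39/EI
  span EF: point load 168 at a = 1.2: Pab(L + b)/(6LEI) = 159.9/EI
  span EF: point load 31 at a = 1.6: Pab(L + b)/(6LEI) = 31.74/EI
  relative rotation θ_0 = (54.39 + 191.7)/EI = 246.1/EI
A unit hogging moment at E produces rotation L₁/(3EI) + L₂/(3EI) = 2.5/EI.
Compatibility: M_E·(L₁+L₂)/(3EI) = θ_0, giving M_E = 98.43 kip·ft (hogging).
Span DE, ΣM about D with M_E applied at E: R_E^{DE}·3.5 = 259 + 98.43, so R_E^{DE} = 102.1 kip and R_D = 92.5 − 102.1 = -9.622 kip.
Span EF, ΣM about F: R_E^{EF}·4 = 544.8 + 98.43, so R_E^{EF} = 160.8 kip and R_F = 199 − 160.8 = 38.19 kip.
R_E = 102.1 + 160.8 = 262.9 kip.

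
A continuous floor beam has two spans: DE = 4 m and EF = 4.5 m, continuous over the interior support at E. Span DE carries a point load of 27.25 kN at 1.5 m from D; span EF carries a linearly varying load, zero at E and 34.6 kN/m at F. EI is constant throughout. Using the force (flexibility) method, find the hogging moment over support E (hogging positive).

Insert a hinge at E; M_E is the redundant, and each span becomes simply supported.
End slopes at the hinge E, treating each span as simply supported:
  span DE: point load 27.25 at a = 1.5: Pab(L + a)/(6LEI) = 23.42/EI
  span EF: triangular load, peak 34.6: 7w₀L³/(360EI) = 61.31/EI
  relative rotation θ_0 = (23.42 + 61.31)/EI = 84.72/EI
A unit hogging moment at E produces rotation L₁/(3EI) + L₂/(3EI) = 2.833/EI.
Slope continuity at E: θ_0 = M_E·2.833/EI, so M_E = 84.72/2.833 = 29.9 kN·m (hogging).

M_E = 29.9 kN·m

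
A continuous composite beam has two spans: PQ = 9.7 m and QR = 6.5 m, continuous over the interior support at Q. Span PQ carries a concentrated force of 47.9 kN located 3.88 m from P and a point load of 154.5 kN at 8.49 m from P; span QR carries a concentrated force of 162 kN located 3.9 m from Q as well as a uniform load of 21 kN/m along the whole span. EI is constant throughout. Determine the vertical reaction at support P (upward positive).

R_P = 21.82 kN

Take M_Q as the redundant. Released structure: two simple spans PQ and QR with a hinge at Q.
End slopes at the hinge Q, treating each span as simply supported:
  span PQ: point load 47.9 at a = 3.88: Pab(L + a)/(6LEI) = 252.4/EI
  span PQ: point load 154.5 at a = 8.49: Pab(L + a)/(6LEI) = 496.1/EI
  span QR: point load 162 at a = 3.9: Pab(L + b)/(6LEI) = 383.3/EI
  span QR: UDL 21: wL³/(24EI) = 240.3/EI
  relative rotation θ_0 = (748.4 + 623.6)/EI = 1372/EI
A unit hogging moment at Q produces rotation L₁/(3EI) + L₂/(3EI) = 5.4/EI.
Compatibility: M_Q·(L₁+L₂)/(3EI) = θ_0, giving M_Q = 254.1 kN·m (hogging).
Span PQ, ΣM about P with M_Q applied at Q: R_Q^{PQ}·9.7 = 1498 + 254.1, so R_Q^{PQ} = 180.6 kN and R_P = 202.4 − 180.6 = 21.82 kN.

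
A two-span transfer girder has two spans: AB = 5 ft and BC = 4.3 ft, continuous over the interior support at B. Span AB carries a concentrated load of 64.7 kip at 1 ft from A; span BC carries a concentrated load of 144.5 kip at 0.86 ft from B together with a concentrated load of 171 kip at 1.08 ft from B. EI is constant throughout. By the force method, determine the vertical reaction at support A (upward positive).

R_A = 28.96 kip

Insert a hinge at B; M_B is the redundant, and each span becomes simply supported.
Rotations at B on the released spans (each span's end-slope, ×1/EI):
  span AB: point load 64.7 at a = 1: Pab(L + a)/(6LEI) = 51.76/EI
  span BC: point load 144.5 at a = 0.86: Pab(L + b)/(6LEI) = 128.2/EI
  span BC: point load 171 at a = 1.08: Pab(L + b)/(6LEI) = 173.3/EI
  relative rotation θ_0 = (51.76 + 301.6)/EI = 353.3/EI
A unit hogging moment at B produces rotation L₁/(3EI) + L₂/(3EI) = 3.1/EI.
Compatibility: M_B·(L₁+L₂)/(3EI) = θ_0, giving M_B = 114 kip·ft (hogging).
Span AB, ΣM about A with M_B applied at B: R_B^{AB}·5 = 64.7 + 114, so R_B^{AB} = 35.74 kip and R_A = 64.7 − 35.74 = 28.96 kip.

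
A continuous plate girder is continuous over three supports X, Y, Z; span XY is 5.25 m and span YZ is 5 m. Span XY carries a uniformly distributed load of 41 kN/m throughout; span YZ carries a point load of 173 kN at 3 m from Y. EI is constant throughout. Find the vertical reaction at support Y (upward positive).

Release continuity at Y by inserting a hinge; the redundant is the internal moment M_Y. The primary structure is two simply-supported spans XY and YZ.
Rotations at Y on the released spans (each span's end-slope, ×1/EI):
  span XY: UDL 41: wL³/(24EI) = 247.2/EI
  span YZ: point load 173 at a = 3: Pab(L + b)/(6LEI) = 242.2/EI
  relative rotation θ_0 = (247.2 + 242.2)/EI = 489.4/EI
A unit hogging moment at Y produces rotation L₁/(3EI) + L₂/(3EI) = 3.417/EI.
Slope continuity at Y: θ_0 = M_Y·3.417/EI, so M_Y = 489.4/3.417 = 143.2 kN·m (hogging).
Span XY, ΣM about X with M_Y applied at Y: R_Y^{XY}·5.25 = 565 + 143.2, so R_Y^{XY} = 134.9 kN and R_X = 215.2 − 134.9 = 80.34 kN.
Span YZ, ΣM about Z: R_Y^{YZ}·5 = 346 + 143.2, so R_Y^{YZ} = 97.85 kN and R_Z = 173 − 97.85 = 75.15 kN.
R_Y = 134.9 + 97.85 = 232.8 kN.

R_Y = 232.8 kN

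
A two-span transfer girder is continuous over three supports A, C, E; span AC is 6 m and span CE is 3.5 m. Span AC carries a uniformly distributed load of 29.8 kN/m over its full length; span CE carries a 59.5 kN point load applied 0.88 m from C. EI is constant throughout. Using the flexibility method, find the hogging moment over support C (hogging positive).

M_C = 97.32 kN·m

Release continuity at C by inserting a hinge; the redundant is the internal moment M_C. The primary structure is two simply-supported spans AC and CE.
Rotations at C on the released spans (each span's end-slope, ×1/EI):
  span AC: UDL 29.8: wL³/(24EI) = 268.2/EI
  span CE: point load 59.5 at a = 0.88: Pab(L + b)/(6LEI) = 39.98/EI
  relative rotation θ_0 = (268.2 + 39.98)/EI = 308.2/EI
A unit hogging moment at C produces rotation L₁/(3EI) + L₂/(3EI) = 3.167/EI.
Compatibility: M_C·(L₁+L₂)/(3EI) = θ_0, giving M_C = 97.32 kN·m (hogging).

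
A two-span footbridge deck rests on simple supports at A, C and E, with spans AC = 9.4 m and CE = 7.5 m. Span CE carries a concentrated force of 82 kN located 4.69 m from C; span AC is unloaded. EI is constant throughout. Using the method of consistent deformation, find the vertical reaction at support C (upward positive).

R_C = 41.26 kN

Insert a hinge at C; M_C is the redundant, and each span becomes simply supported.
Rotations at C on the released spans (each span's end-slope, ×1/EI):
  span CE: point load 82 at a = 4.69: Pab(L + b)/(6LEI) = 247.6/EI
  relative rotation θ_0 = (0 + 247.6)/EI = 247.6/EI
A unit hogging moment at C produces rotation L₁/(3EI) + L₂/(3EI) = 5.633/EI.
Slope continuity at C: θ_0 = M_C·5.633/EI, so M_C = 247.6/5.633 = 43.95 kN·m (hogging).
Span AC, ΣM about A with M_C applied at C: R_C^{AC}·9.4 = 0 + 43.95, so R_C^{AC} = 4.676 kN and R_A = 0 − 4.676 = -4.676 kN.
Span CE, ΣM about E: R_C^{CE}·7.5 = 230.4 + 43.95, so R_C^{CE} = 36.58 kN and R_E = 82 − 36.58 = 45.42 kN.
R_C = 4.676 + 36.58 = 41.26 kN.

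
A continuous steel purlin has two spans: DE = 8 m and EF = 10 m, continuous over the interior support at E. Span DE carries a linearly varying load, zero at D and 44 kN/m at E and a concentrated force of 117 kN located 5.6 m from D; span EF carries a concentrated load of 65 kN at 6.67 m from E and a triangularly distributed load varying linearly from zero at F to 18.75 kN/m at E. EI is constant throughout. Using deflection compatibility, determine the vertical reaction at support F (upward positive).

Take M_E as the redundant. Released structure: two simple spans DE and EF with a hinge at E.
Discontinuity in slope at E on the released structure — sum the simple-span end rotations:
  span DE: triangular load, peak 44: w₀L³/(45EI) = 500.6/EI
  span DE: point load 117 at a = 5.6: Pab(L + a)/(6LEI) = 445.5/EI
  span EF: point load 65 at a = 6.67: Pab(L + b)/(6LEI) = 320.7/EI
  span EF: triangular load, peak 18.75: w₀L³/(45EI) = 416.7/EI
  relative rotation θ_0 = (946.2 + 737.4)/EI = 1684/EI
A unit hogging moment at E produces rotation L₁/(3EI) + L₂/(3EI) = 6/EI.
Slope continuity at E: θ_0 = M_E·6/EI, so M_E = 1684/6 = 280.6 kN·m (hogging).
Span EF, ΣM about F: R_E^{EF}·10 = 841.5 + 280.6, so R_E^{EF} = 112.2 kN and R_F = 158.8 − 112.2 = 46.55 kN.

R_F = 46.55 kN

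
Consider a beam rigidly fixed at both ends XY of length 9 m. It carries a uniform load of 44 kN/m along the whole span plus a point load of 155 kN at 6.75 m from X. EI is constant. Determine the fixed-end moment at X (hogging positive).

Release both end moments; the primary structure is a simply-supported span XY with redundants M_X and M_Y.
End rotations of the released simple span under the applied load (×1/EI):
  at X: UDL 44: wL³/(24EI) = 1336/EI
  at Y: UDL 44: wL³/(24EI) = 1336/EI
  at X: point load 155 at a = 6.75: Pab(L + b)/(6LEI) = 490.4/EI
  at Y: point load 155 at a = 6.75: Pab(L + a)/(6LEI) = 686.6/EI
  θ_X0 = 1827/EI,  θ_Y0 = 2023/EI
Flexibility coefficients: a unit moment at one end gives L/(3EI) there and L/(6EI) at the far end, so f₁₁ = f₂₂ = 3/EI and f₁₂ = f₂₁ = 1.5/EI.
Compatibility — zero rotation at each built-in end:
  3 M_X + 1.5 M_Y = 1827
  1.5 M_X + 3 M_Y = 2023
Solving the pair gives M_X = 362.4 kN·m and M_Y = 493.2 kN·m (hogging).

M_X = 362.4 kN·m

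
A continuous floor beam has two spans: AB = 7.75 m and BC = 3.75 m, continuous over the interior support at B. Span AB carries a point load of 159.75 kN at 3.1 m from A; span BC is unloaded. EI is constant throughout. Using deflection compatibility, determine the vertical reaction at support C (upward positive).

Insert a hinge at B; M_B is the redundant, and each span becomes simply supported.
Discontinuity in slope at B on the released structure — sum the simple-span end rotations:
  span AB: point load 159.75 at a = 3.1: Pab(L + a)/(6LEI) = 537.3/EI
  relative rotation θ_0 = (537.3 + 0)/EI = 537.3/EI
A unit hogging moment at B produces rotation L₁/(3EI) + L₂/(3EI) = 3.833/EI.
Slope continuity at B: θ_0 = M_B·3.833/EI, so M_B = 537.3/3.833 = 140.2 kN·m (hogging).
Span BC, ΣM about C: R_B^{BC}·3.75 = 0 + 140.2, so R_B^{BC} = 37.38 kN and R_C = 0 − 37.38 = -37.38 kN.

R_C = -37.38 kN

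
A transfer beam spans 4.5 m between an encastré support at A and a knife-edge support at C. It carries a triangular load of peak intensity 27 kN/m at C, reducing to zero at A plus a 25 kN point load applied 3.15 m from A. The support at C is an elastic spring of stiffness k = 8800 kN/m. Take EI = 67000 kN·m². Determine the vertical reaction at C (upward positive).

R_C = 37.98 kN

Release the roller at C. Primary structure: cantilever fixed at A.
Downward deflection at the released point C due to the loads:
  triangular load, peak 27 at the free end: 11w₀L⁴/(120EI) = 1015/EI
  point load 25 at a = 3.15: Pa²(3L − a)/(6EI) = 427.9/EI
  δ_0 = 1443/EI
Flexibility coefficient — unit upward force at C: δ_{CC} = L³/(3EI) = 30.38/EI.
With EI = 67000 kN·m²: δ_0 = 0.021535 m and δ_{CC} = 0.000453 m/kN.
Compatibility — the spring shortens by R_C/k under the reaction it provides: δ_0 − R_C·δ_{CC} = R_C/k. With 1/k = 0.000114 m/kN, R_C = δ_0 / (δ_{CC} + 1/k) = 0.021535 / (0.000453 + 0.000114) = 37.98 kN.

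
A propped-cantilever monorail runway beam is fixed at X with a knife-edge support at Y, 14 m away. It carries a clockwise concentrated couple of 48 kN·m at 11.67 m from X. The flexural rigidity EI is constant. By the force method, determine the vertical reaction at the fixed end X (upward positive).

Release the roller at Y. Primary structure: cantilever fixed at X.
Deflection at Y on the released cantilever, summing each load's contribution:
  clockwise couple 48 at a = 11.67: M₀a(2L − a)/(2EI) = 4574/EI
Flexibility coefficient — unit upward force at Y: δ_{YY} = L³/(3EI) = 914.7/EI.
Compatibility at Y: δ_0 − R_Y·δ_{YY} = 0, so R_Y = 4574/914.7 = 5 kN.
Vertical equilibrium: R_X = ΣP − R_Y = 0 − 5 = -5 kN.

R_X = -5 kN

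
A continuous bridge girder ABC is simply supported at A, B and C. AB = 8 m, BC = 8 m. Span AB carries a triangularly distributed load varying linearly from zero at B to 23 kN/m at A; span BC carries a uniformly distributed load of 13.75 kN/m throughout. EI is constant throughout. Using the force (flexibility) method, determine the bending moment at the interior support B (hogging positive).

M_B = 97.93 kN·m

Take M_B as the redundant. Released structure: two simple spans AB and BC with a hinge at B.
End slopes at the hinge B, treating each span as simply supported:
  span AB: triangular load, peak 23: 7w₀L³/(360EI) = 229/EI
  span BC: UDL 13.75: wL³/(24EI) = 293.3/EI
  relative rotation θ_0 = (229 + 293.3)/EI = 522.3/EI
A unit hogging moment at B produces rotation L₁/(3EI) + L₂/(3EI) = 5.333/EI.
Slope continuity at B: θ_0 = M_B·5.333/EI, so M_B = 522.3/5.333 = 97.93 kN·m (hogging).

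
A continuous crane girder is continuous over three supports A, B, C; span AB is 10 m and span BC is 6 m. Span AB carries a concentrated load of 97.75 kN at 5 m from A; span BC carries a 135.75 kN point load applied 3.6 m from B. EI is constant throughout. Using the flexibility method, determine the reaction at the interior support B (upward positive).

R_B = 147.4 kN

Insert a hinge at B; M_B is the redundant, and each span becomes simply supported.
Rotations at B on the released spans (each span's end-slope, ×1/EI):
  span AB: point load 97.75 at a = 5: Pab(L + a)/(6LEI) = 610.9/EI
  span BC: point load 135.75 at a = 3.6: Pab(L + b)/(6LEI) = 273.7/EI
  relative rotation θ_0 = (610.9 + 273.7)/EI = 884.6/EI
A unit hogging moment at B produces rotation L₁/(3EI) + L₂/(3EI) = 5.333/EI.
Compatibility: M_B·(L₁+L₂)/(3EI) = θ_0, giving M_B = 165.9 kN·m (hogging).
Span AB, ΣM about A with M_B applied at B: R_B^{AB}·10 = 488.8 + 165.9, so R_B^{AB} = 65.46 kN and R_A = 97.75 − 65.46 = 32.29 kN.
Span BC, ΣM about C: R_B^{BC}·6 = 325.8 + 165.9, so R_B^{BC} = 81.94 kN and R_C = 135.8 − 81.94 = 53.81 kN.
R_B = 65.46 + 81.94 = 147.4 kN.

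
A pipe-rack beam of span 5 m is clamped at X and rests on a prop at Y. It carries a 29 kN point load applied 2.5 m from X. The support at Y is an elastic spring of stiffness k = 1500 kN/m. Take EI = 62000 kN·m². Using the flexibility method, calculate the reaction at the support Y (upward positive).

R_Y = 4.549 kN

Take the reaction at Y as the redundant and release it; the primary structure is a cantilever fixed at X.
Free-end deflection of the primary structure under the applied loading (downward +):
  point load 29 at a = 2.5: Pa²(3L − a)/(6EI) = 377.6/EI
Flexibility coefficient — unit upward force at Y: δ_{YY} = L³/(3EI) = 41.67/EI.
With EI = 62000 kN·m²: δ_0 = 0.00609 m and δ_{YY} = 0.000672 m/kN.
Compatibility — the spring shortens by R_Y/k under the reaction it provides: δ_0 − R_Y·δ_{YY} = R_Y/k. With 1/k = 0.000667 m/kN, R_Y = δ_0 / (δ_{YY} + 1/k) = 0.00609 / (0.000672 + 0.000667) = 4.549 kN.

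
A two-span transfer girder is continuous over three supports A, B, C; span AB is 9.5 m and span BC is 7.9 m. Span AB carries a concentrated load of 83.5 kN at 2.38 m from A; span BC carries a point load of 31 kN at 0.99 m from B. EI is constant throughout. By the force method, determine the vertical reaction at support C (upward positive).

Take M_B as the redundant. Released structure: two simple spans AB and BC with a hinge at B.
Rotations at B on the released spans (each span's end-slope, ×1/EI):
  span AB: point load 83.5 at a = 2.38: Pab(L + a)/(6LEI) = 294.9/EI
  span BC: point load 31 at a = 0.99: Pab(L + b)/(6LEI) = 66.26/EI
  relative rotation θ_0 = (294.9 + 66.26)/EI = 361.2/EI
A unit hogging moment at B produces rotation L₁/(3EI) + L₂/(3EI) = 5.8/EI.
Compatibility: M_B·(L₁+L₂)/(3EI) = θ_0, giving M_B = 62.27 kN·m (hogging).
Span BC, ΣM about C: R_B^{BC}·7.9 = 214.2 + 62.27, so R_B^{BC} = 35 kN and R_C = 31 − 35 = -3.997 kN.

R_C = -3.997 kN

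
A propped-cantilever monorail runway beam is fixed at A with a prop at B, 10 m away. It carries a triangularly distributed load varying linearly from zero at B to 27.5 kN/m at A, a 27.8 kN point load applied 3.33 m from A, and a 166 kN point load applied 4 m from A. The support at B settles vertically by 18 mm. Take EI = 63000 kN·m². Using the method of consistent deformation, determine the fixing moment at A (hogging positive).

M_A = 587.5 kN·m

Take the reaction at B as the redundant and release it; the primary structure is a cantilever fixed at A.
Free-end deflection of the primary structure under the applied loading (downward +):
  triangular load, peak 27.5 at the fixed end: w₀L⁴/(30EI) = 9167/EI
  point load 27.8 at a = 3.33: Pa²(3L − a)/(6EI) = 1370/EI
  point load 166 at a = 4: Pa²(3L − a)/(6EI) = 11509/EI
  δ_0 = 22046/EI
Flexibility coefficient — unit upward force at B: δ_{BB} = L³/(3EI) = 333.3/EI.
With EI = 63000 kN·m²: δ_0 = 0.34994 m and δ_{BB} = 0.005291 m/kN.
Compatibility — the beam at B must follow the support down by 0.018 m: δ_0 − R_B·δ_{BB} = 0.018, so R_B = (0.34994 − 0.018)/0.005291 = 62.74 kN.
Moment equilibrium about A: M_A = Σ(load moments about A) − R_B·L = 1215 − 62.74×10 = 587.5 kN·m.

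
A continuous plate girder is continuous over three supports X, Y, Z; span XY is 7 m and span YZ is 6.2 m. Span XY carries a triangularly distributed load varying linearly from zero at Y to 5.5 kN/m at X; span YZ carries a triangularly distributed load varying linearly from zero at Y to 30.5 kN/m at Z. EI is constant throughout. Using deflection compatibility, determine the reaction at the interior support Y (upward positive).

Take M_Y as the redundant. Released structure: two simple spans XY and YZ with a hinge at Y.
Rotations at Y on the released spans (each span's end-slope, ×1/EI):
  span XY: triangular load, peak 5.5: 7w₀L³/(360EI) = 36.68/EI
  span YZ: triangular load, peak 30.5: 7w₀L³/(360EI) = 141.3/EI
  relative rotation θ_0 = (36.68 + 141.3)/EI = 178/EI
A unit hogging moment at Y produces rotation L₁/(3EI) + L₂/(3EI) = 4.4/EI.
Compatibility: M_Y·(L₁+L₂)/(3EI) = θ_0, giving M_Y = 40.46 kN·m (hogging).
Span XY, ΣM about X with M_Y applied at Y: R_Y^{XY}·7 = 44.92 + 40.46, so R_Y^{XY} = 12.2 kN and R_X = 19.25 − 12.2 = 7.053 kN.
Span YZ, ΣM about Z: R_Y^{YZ}·6.2 = 195.4 + 40.46, so R_Y^{YZ} = 38.04 kN and R_Z = 94.55 − 38.04 = 56.51 kN.
R_Y = 12.2 + 38.04 = 50.24 kN.

R_Y = 50.24 kN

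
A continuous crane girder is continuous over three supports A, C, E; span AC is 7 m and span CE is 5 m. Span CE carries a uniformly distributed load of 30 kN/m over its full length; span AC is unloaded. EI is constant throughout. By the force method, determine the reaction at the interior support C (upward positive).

R_C = 88.39 kN

Insert a hinge at C; M_C is the redundant, and each span becomes simply supported.
Rotations at C on the released spans (each span's end-slope, ×1/EI):
  span CE: UDL 30: wL³/(24EI) = 156.2/EI
  relative rotation θ_0 = (0 + 156.2)/EI = 156.2/EI
A unit hogging moment at C produces rotation L₁/(3EI) + L₂/(3EI) = 4/EI.
Slope continuity at C: θ_0 = M_C·4/EI, so M_C = 156.2/4 = 39.06 kN·m (hogging).
Span AC, ΣM about A with M_C applied at C: R_C^{AC}·7 = 0 + 39.06, so R_C^{AC} = 5.58 kN and R_A = 0 − 5.58 = -5.58 kN.
Span CE, ΣM about E: R_C^{CE}·5 = 375 + 39.06, so R_C^{CE} = 82.81 kN and R_E = 150 − 82.81 = 67.19 kN.
R_C = 5.58 + 82.81 = 88.39 kN.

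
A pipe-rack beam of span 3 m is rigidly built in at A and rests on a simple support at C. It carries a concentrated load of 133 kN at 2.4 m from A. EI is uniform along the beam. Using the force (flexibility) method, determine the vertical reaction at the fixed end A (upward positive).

Remove the prop at C; the released (primary) structure is a cantilever built in at A.
Free-end deflection of the primary structure under the applied loading (downward +):
  point load 133 at a = 2.4: Pa²(3L − a)/(6EI) = 842.7/EI
Tip deflection under a unit load at C: L³/(3EI) = 9/EI.
Compatibility at C: δ_0 − R_C·δ_{CC} = 0, so R_C = 842.7/9 = 93.63 kN.
Vertical equilibrium: R_A = ΣP − R_C = 133 − 93.63 = 39.37 kN.

R_A = 39.37 kN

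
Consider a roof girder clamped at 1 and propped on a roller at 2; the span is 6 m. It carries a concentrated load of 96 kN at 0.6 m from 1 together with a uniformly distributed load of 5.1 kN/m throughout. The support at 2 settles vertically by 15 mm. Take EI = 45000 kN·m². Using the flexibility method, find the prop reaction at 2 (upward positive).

Take the reaction at 2 as the redundant and release it; the primary structure is a cantilever fixed at 1.
Primary-structure tip deflection at 2 by superposition:
  point load 96 at a = 0.6: Pa²(3L − a)/(6EI) = 100.2/EI
  UDL 5.1: wL⁴/(8EI) = 826.2/EI
  δ_0 = 926.4/EI
Tip deflection under a unit load at 2: L³/(3EI) = 72/EI.
With EI = 45000 kN·m²: δ_0 = 0.020587 m and δ_{22} = 0.0016 m/kN.
Compatibility — the beam at 2 must follow the support down by 0.015 m: δ_0 − R_2·δ_{22} = 0.015, so R_2 = (0.020587 − 0.015)/0.0016 = 3.492 kN.

R_2 = 3.492 kN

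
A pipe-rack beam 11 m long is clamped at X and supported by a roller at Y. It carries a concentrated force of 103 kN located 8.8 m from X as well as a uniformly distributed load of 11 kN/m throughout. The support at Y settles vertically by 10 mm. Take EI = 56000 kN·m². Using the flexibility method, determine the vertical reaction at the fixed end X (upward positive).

R_X = 107.4 kN

Release the roller at Y. Primary structure: cantilever fixed at X.
Free-end deflection of the primary structure under the applied loading (downward +):
  point load 103 at a = 8.8: Pa²(3L − a)/(6EI) = 32171/EI
  UDL 11: wL⁴/(8EI) = 20131/EI
  δ_0 = 52303/EI
Flexibility coefficient — unit upward force at Y: δ_{YY} = L³/(3EI) = 443.7/EI.
With EI = 56000 kN·m²: δ_0 = 0.93397 m and δ_{YY} = 0.007923 m/kN.
Compatibility — the beam at Y must follow the support down by 0.01 m: δ_0 − R_Y·δ_{YY} = 0.01, so R_Y = (0.93397 − 0.01)/0.007923 = 116.6 kN.
Vertical equilibrium: R_X = ΣP − R_Y = 224 − 116.6 = 107.4 kN.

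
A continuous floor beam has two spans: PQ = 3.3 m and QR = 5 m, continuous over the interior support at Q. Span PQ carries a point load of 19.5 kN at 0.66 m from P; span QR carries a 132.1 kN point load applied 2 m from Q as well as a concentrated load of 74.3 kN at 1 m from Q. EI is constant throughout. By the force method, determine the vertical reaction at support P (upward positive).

Take M_Q as the redundant. Released structure: two simple spans PQ and QR with a hinge at Q.
Discontinuity in slope at Q on the released structure — sum the simple-span end rotations:
  span PQ: point load 19.5 at a = 0.66: Pab(L + a)/(6LEI) = 6.795/EI
  span QR: point load 132.1 at a = 2: Pab(L + b)/(6LEI) = 211.4/EI
  span QR: point load 74.3 at a = 1: Pab(L + b)/(6LEI) = 89.16/EI
  relative rotation θ_0 = (6.795 + 300.5)/EI = 307.3/EI
A unit hogging moment at Q produces rotation L₁/(3EI) + L₂/(3EI) = 2.767/EI.
Compatibility: M_Q·(L₁+L₂)/(3EI) = θ_0, giving M_Q = 111.1 kN·m (hogging).
Span PQ, ΣM about P with M_Q applied at Q: R_Q^{PQ}·3.3 = 12.87 + 111.1, so R_Q^{PQ} = 37.56 kN and R_P = 19.5 − 37.56 = -18.06 kN.

R_P = -18.06 kN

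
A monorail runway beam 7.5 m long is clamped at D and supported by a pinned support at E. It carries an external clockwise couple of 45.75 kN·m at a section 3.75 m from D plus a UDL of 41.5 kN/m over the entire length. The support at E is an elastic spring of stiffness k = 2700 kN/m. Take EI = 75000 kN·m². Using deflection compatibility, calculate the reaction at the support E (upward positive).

Choose R_E as the redundant. The primary structure is the cantilever fixed at D.
Deflection at E on the released cantilever, summing each load's contribution:
  clockwise couple 45.75 at a = 3.75: M₀a(2L − a)/(2EI) = 965/EI
  UDL 41.5: wL⁴/(8EI) = 16414/EI
  δ_0 = 17379/EI
Flexibility coefficient — unit upward force at E: δ_{EE} = L³/(3EI) = 140.6/EI.
With EI = 75000 kN·m²: δ_0 = 0.23171 m and δ_{EE} = 0.001875 m/kN.
Compatibility — the spring shortens by R_E/k under the reaction it provides: δ_0 − R_E·δ_{EE} = R_E/k. With 1/k = 0.00037 m/kN, R_E = δ_0 / (δ_{EE} + 1/k) = 0.23171 / (0.001875 + 0.00037) = 103.2 kN.

R_E = 103.2 kN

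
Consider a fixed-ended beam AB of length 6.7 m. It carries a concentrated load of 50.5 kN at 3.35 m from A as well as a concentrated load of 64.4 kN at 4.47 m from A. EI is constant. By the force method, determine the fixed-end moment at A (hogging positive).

Take the two fixed-end moments M_A, M_B as redundants; the released structure is the simple span AB.
Simple-span end rotations at A and B under the given loads:
  at A: point load 50.5 at a = 3.35: Pab(L + b)/(6LEI) = 141.7/EI
  at B: point load 50.5 at a = 3.35: Pab(L + a)/(6LEI) = 141.7/EI
  at A: point load 64.4 at a = 4.47: Pab(L + b)/(6LEI) = 142.6/EI
  at B: point load 64.4 at a = 4.47: Pab(L + a)/(6LEI) = 178.4/EI
  θ_A0 = 284.3/EI,  θ_B0 = 320.1/EI
Flexibility coefficients: a unit moment at one end gives L/(3EI) there and L/(6EI) at the far end, so f₁₁ = f₂₂ = 2.233/EI and f₁₂ = f₂₁ = 1.117/EI.
Compatibility — zero rotation at each built-in end:
  2.233 M_A + 1.117 M_B = 284.3
  1.117 M_A + 2.233 M_B = 320.1
Solving the pair gives M_A = 74.18 kN·m and M_B = 106.2 kN·m (hogging).

M_A = 74.18 kN·m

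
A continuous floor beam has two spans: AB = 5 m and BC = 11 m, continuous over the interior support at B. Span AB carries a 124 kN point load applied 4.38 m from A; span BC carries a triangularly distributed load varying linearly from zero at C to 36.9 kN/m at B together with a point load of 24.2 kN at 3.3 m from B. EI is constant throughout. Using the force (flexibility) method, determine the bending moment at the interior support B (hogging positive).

M_B = 257.1 kN·m

Insert a hinge at B; M_B is the redundant, and each span becomes simply supported.
End slopes at the hinge B, treating each span as simply supported:
  span AB: point load 124 at a = 4.38: Pab(L + a)/(6LEI) = 105.3/EI
  span BC: triangular load, peak 36.9: w₀L³/(45EI) = 1091/EI
  span BC: point load 24.2 at a = 3.3: Pab(L + b)/(6LEI) = 174.2/EI
  relative rotation θ_0 = (105.3 + 1266)/EI = 1371/EI
A unit hogging moment at B produces rotation L₁/(3EI) + L₂/(3EI) = 5.333/EI.
Slope continuity at B: θ_0 = M_B·5.333/EI, so M_B = 1371/5.333 = 257.1 kN·m (hogging).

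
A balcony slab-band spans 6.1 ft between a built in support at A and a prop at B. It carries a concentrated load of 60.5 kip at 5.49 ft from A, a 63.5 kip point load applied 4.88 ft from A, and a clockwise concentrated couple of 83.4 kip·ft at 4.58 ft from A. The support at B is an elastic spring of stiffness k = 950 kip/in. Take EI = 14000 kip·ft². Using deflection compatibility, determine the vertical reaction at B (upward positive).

R_B = 113.6 kip

Remove the prop at B; the released (primary) structure is a cantilever built in at A.
Primary-structure tip deflection at B by superposition:
  point load 60.5 at a = 5.49: Pa²(3L − a)/(6EI) = 3893/EI
  point load 63.5 at a = 4.88: Pa²(3L − a)/(6EI) = 3382/EI
  clockwise couple 83.4 at a = 4.58: M₀a(2L − a)/(2EI) = 1455/EI
  δ_0 = 8731/EI
Tip deflection under a unit load at B: L³/(3EI) = 75.66/EI.
With EI = 14000 kip·ft²: δ_0 = 0.62363 ft and δ_{BB} = 0.005404 ft/kip.
Compatibility — the spring shortens by R_B/k under the reaction it provides: δ_0 − R_B·δ_{BB} = R_B/k. With 1/k = 1/(950×12) ft/kip = 0.000088 ft/kip, R_B = δ_0 / (δ_{BB} + 1/k) = 0.62363 / (0.005404 + 0.000088) = 113.6 kip.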